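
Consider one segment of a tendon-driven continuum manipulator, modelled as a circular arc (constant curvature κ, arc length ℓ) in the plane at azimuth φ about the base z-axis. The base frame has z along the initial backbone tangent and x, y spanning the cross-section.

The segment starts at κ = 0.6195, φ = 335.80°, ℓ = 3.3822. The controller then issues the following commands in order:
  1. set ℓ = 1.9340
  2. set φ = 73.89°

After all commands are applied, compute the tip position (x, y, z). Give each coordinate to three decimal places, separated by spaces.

0.285 0.986 1.503

initial: κ=0.6195, φ=335.80°, ℓ=3.3822
cmd 1: set ℓ=1.9340 → (κ,φ,ℓ)=(0.6195,335.80°,1.9340) → tip=(0.9362,-0.4208,1.5034)
cmd 2: set φ=73.89° → (κ,φ,ℓ)=(0.6195,73.89°,1.9340) → tip=(0.2848,0.9861,1.5034)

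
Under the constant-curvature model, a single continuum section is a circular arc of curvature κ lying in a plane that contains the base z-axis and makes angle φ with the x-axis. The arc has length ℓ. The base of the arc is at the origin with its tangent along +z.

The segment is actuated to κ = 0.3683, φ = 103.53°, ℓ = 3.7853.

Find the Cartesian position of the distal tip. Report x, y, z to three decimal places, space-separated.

-0.524 2.176 2.673

θ = κ·ℓ = 0.3683 × 3.7853 = 1.39413 rad
ρ = (1 − cos θ)/κ = (1 − 0.17575)/0.3683 = 2.23798
z = sin θ / κ = 0.98443/0.3683 = 2.67291
x = ρ cos φ = 2.23798 × cos(103.53°) = -0.52358
y = ρ sin φ = 2.23798 × sin(103.53°) = 2.17587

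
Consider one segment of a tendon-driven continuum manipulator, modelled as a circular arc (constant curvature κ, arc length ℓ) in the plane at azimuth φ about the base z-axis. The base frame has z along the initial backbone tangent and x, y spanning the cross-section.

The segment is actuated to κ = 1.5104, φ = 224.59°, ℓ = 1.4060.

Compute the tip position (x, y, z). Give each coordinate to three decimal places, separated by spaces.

-0.719 -0.709 0.563

θ = κ·ℓ = 1.5104 × 1.4060 = 2.12362 rad
ρ = (1 − cos θ)/κ = (1 − -0.52509)/1.5104 = 1.00973
z = sin θ / κ = 0.85104/1.5104 = 0.56346
x = ρ cos φ = 1.00973 × cos(224.59°) = -0.71908
y = ρ sin φ = 1.00973 × sin(224.59°) = -0.70886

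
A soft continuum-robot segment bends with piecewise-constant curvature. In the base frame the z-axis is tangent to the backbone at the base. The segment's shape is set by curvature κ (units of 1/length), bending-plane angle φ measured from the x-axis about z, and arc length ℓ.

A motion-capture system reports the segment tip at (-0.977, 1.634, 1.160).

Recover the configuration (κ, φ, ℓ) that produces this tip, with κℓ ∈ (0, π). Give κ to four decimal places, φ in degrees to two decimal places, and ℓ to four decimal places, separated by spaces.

ρ = √(x²+y²) = √(-0.977² + 1.634²) = 1.90381
φ = atan2(y, x) mod 360° = atan2(1.634, -0.977) = 120.8760°
|p|² = ρ² + z² = 1.90381² + 1.160² = 4.97008
κ = 2ρ / |p|² = 2×1.90381 / 4.97008 = 0.76611
θ = 2·atan2(ρ, z) = 2·atan2(1.90381, 1.160) = 2.04713 rad
ℓ = θ/κ = 2.04713/0.76611 = 2.67212

0.7661 120.88 2.6721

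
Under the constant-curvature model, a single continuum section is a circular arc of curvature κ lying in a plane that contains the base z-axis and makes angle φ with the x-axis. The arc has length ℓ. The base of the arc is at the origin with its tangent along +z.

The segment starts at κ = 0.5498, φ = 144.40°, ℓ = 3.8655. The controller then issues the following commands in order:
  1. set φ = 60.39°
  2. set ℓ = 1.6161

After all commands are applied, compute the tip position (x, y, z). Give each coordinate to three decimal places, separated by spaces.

0.332 0.584 1.412

initial: κ=0.5498, φ=144.40°, ℓ=3.8655
cmd 1: set φ=60.39° → (κ,φ,ℓ)=(0.5498,60.39°,3.8655) → tip=(1.3718,2.4139,1.5464)
cmd 2: set ℓ=1.6161 → (κ,φ,ℓ)=(0.5498,60.39°,1.6161) → tip=(0.3320,0.5842,1.4117)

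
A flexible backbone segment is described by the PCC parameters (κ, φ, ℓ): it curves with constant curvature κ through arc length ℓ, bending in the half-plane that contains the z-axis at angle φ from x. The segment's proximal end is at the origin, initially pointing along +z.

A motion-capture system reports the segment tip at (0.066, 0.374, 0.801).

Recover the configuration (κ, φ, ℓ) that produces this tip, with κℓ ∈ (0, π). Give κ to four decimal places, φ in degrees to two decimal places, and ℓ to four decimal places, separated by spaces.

ρ = √(x²+y²) = √(0.066² + 0.374²) = 0.37978
φ = atan2(y, x) mod 360° = atan2(0.374, 0.066) = 79.9920°
|p|² = ρ² + z² = 0.37978² + 0.801² = 0.78583
κ = 2ρ / |p|² = 2×0.37978 / 0.78583 = 0.96656
θ = 2·atan2(ρ, z) = 2·atan2(0.37978, 0.801) = 0.88548 rad
ℓ = θ/κ = 0.88548/0.96656 = 0.91611

0.9666 79.99 0.9161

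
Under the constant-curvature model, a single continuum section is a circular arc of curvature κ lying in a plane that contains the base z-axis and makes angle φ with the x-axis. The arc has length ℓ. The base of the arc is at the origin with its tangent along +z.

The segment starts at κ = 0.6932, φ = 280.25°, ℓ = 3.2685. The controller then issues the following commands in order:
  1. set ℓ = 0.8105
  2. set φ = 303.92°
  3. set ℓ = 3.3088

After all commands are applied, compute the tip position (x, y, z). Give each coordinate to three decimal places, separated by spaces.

1.338 -1.989 1.082

initial: κ=0.6932, φ=280.25°, ℓ=3.2685
cmd 1: set ℓ=0.8105 → (κ,φ,ℓ)=(0.6932,280.25°,0.8105) → tip=(0.0395,-0.2182,0.7685)
cmd 2: set φ=303.92° → (κ,φ,ℓ)=(0.6932,303.92°,0.8105) → tip=(0.1237,-0.1840,0.7685)
cmd 3: set ℓ=3.3088 → (κ,φ,ℓ)=(0.6932,303.92°,3.3088) → tip=(1.3376,-1.9890,1.0818)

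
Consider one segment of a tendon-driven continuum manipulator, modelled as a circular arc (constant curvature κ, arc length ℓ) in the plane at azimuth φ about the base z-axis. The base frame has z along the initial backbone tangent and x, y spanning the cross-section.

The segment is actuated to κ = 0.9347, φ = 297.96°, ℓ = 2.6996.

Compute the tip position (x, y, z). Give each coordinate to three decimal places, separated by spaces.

0.910 -1.715 0.620

θ = κ·ℓ = 0.9347 × 2.6996 = 2.52332 rad
ρ = (1 − cos θ)/κ = (1 − -0.81488)/0.9347 = 1.94167
z = sin θ / κ = 0.57963/0.9347 = 0.62013
x = ρ cos φ = 1.94167 × cos(297.96°) = 0.91036
y = ρ sin φ = 1.94167 × sin(297.96°) = -1.71503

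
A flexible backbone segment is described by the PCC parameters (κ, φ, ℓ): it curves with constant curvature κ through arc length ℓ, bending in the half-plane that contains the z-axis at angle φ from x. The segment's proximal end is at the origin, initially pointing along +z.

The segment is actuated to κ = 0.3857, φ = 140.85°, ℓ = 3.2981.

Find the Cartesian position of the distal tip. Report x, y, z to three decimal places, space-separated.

-1.419 1.155 2.478

θ = κ·ℓ = 0.3857 × 3.2981 = 1.27208 rad
ρ = (1 − cos θ)/κ = (1 − 0.29430)/0.3857 = 1.82967
z = sin θ / κ = 0.95571/0.3857 = 2.47787
x = ρ cos φ = 1.82967 × cos(140.85°) = -1.41890
y = ρ sin φ = 1.82967 × sin(140.85°) = 1.15517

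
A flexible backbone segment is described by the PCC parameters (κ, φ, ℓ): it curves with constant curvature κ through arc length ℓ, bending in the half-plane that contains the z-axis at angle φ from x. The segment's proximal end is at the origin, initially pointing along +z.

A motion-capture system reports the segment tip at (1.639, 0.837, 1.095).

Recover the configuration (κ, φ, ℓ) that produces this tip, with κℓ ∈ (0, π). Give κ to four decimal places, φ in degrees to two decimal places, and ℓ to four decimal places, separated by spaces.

ρ = √(x²+y²) = √(1.639² + 0.837²) = 1.84035
φ = atan2(y, x) mod 360° = atan2(0.837, 1.639) = 27.0524°
|p|² = ρ² + z² = 1.84035² + 1.095² = 4.58591
κ = 2ρ / |p|² = 2×1.84035 / 4.58591 = 0.80261
θ = 2·atan2(ρ, z) = 2·atan2(1.84035, 1.095) = 2.06813 rad
ℓ = θ/κ = 2.06813/0.80261 = 2.57676

0.8026 27.05 2.5768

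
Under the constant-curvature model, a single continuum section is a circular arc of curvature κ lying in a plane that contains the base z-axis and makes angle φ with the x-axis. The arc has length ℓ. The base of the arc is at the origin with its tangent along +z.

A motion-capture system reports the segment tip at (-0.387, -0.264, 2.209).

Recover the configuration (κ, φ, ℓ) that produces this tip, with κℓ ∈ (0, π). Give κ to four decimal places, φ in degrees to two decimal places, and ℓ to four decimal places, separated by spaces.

0.1837 214.30 2.2746

ρ = √(x²+y²) = √(-0.387² + -0.264²) = 0.46847
φ = atan2(y, x) mod 360° = atan2(-0.264, -0.387) = 214.3007°
|p|² = ρ² + z² = 0.46847² + 2.209² = 5.09915
κ = 2ρ / |p|² = 2×0.46847 / 5.09915 = 0.18374
θ = 2·atan2(ρ, z) = 2·atan2(0.46847, 2.209) = 0.41796 rad
ℓ = θ/κ = 0.41796/0.18374 = 2.27465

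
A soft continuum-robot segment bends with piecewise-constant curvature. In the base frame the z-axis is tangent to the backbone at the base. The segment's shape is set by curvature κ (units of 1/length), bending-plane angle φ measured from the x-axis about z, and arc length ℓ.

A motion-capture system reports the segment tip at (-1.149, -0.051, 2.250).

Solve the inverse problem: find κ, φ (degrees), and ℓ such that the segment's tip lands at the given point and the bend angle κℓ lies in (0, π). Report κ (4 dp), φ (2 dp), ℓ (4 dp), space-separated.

0.3602 182.54 2.6235

ρ = √(x²+y²) = √(-1.149² + -0.051²) = 1.15013
φ = atan2(y, x) mod 360° = atan2(-0.051, -1.149) = 182.5415°
|p|² = ρ² + z² = 1.15013² + 2.250² = 6.38530
κ = 2ρ / |p|² = 2×1.15013 / 6.38530 = 0.36024
θ = 2·atan2(ρ, z) = 2·atan2(1.15013, 2.250) = 0.94509 rad
ℓ = θ/κ = 0.94509/0.36024 = 2.62347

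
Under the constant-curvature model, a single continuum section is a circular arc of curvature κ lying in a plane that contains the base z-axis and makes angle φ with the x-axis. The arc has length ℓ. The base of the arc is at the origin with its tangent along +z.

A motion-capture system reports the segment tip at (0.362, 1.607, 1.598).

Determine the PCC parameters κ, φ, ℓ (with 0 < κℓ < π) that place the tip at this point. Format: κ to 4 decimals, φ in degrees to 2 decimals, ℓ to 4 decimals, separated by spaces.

0.6255 77.31 2.5598

ρ = √(x²+y²) = √(0.362² + 1.607²) = 1.64727
φ = atan2(y, x) mod 360° = atan2(1.607, 0.362) = 77.3052°
|p|² = ρ² + z² = 1.64727² + 1.598² = 5.26710
κ = 2ρ / |p|² = 2×1.64727 / 5.26710 = 0.62549
θ = 2·atan2(ρ, z) = 2·atan2(1.64727, 1.598) = 1.60116 rad
ℓ = θ/κ = 1.60116/0.62549 = 2.55983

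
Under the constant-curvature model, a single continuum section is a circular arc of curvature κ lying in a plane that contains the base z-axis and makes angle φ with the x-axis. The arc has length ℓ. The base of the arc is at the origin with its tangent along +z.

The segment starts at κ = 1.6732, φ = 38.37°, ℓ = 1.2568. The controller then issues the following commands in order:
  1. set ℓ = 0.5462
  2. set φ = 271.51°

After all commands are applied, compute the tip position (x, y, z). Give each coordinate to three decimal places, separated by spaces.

0.006 -0.233 0.473

initial: κ=1.6732, φ=38.37°, ℓ=1.2568
cmd 1: set ℓ=0.5462 → (κ,φ,ℓ)=(1.6732,38.37°,0.5462) → tip=(0.1824,0.1444,0.4733)
cmd 2: set φ=271.51° → (κ,φ,ℓ)=(1.6732,271.51°,0.5462) → tip=(0.0061,-0.2326,0.4733)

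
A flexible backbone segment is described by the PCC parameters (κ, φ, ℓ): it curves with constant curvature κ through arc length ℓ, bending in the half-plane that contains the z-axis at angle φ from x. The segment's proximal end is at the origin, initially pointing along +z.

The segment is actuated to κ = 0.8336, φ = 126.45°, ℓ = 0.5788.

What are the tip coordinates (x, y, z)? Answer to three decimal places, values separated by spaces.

θ = κ·ℓ = 0.8336 × 0.5788 = 0.48249 rad
ρ = (1 − cos θ)/κ = (1 − 0.88584)/0.8336 = 0.13694
z = sin θ / κ = 0.46398/0.8336 = 0.55660
x = ρ cos φ = 0.13694 × cos(126.45°) = -0.08136
y = ρ sin φ = 0.13694 × sin(126.45°) = 0.11015

-0.081 0.110 0.557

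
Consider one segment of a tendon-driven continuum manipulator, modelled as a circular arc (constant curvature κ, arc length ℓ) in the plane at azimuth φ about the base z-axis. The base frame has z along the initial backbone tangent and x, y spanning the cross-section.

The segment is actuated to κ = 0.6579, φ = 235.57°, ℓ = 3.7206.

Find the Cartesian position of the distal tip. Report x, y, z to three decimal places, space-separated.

θ = κ·ℓ = 0.6579 × 3.7206 = 2.44778 rad
ρ = (1 − cos θ)/κ = (1 − -0.76882)/0.6579 = 2.68858
z = sin θ / κ = 0.63947/0.6579 = 0.97199
x = ρ cos φ = 2.68858 × cos(235.57°) = -1.52012
y = ρ sin φ = 2.68858 × sin(235.57°) = -2.21759

-1.520 -2.218 0.972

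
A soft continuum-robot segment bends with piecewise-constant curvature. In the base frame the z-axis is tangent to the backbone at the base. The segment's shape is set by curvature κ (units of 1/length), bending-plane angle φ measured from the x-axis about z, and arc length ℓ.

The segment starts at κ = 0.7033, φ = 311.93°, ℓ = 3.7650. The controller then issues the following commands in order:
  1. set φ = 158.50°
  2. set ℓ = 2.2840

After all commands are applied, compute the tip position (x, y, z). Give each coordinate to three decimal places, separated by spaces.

initial: κ=0.7033, φ=311.93°, ℓ=3.7650
cmd 1: set φ=158.50° → (κ,φ,ℓ)=(0.7033,158.50°,3.7650) → tip=(-2.4879,0.9800,0.6738)
cmd 2: set ℓ=2.2840 → (κ,φ,ℓ)=(0.7033,158.50°,2.2840) → tip=(-1.3699,0.5396,1.4210)

-1.370 0.540 1.421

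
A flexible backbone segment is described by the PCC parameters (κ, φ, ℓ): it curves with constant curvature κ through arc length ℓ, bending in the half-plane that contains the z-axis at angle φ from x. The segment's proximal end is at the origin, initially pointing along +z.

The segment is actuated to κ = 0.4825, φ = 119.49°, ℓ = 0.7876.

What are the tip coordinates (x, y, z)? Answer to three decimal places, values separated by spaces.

-0.073 0.129 0.769

θ = κ·ℓ = 0.4825 × 0.7876 = 0.38002 rad
ρ = (1 − cos θ)/κ = (1 − 0.92866)/0.4825 = 0.14786
z = sin θ / κ = 0.37094/0.4825 = 0.76878
x = ρ cos φ = 0.14786 × cos(119.49°) = -0.07279
y = ρ sin φ = 0.14786 × sin(119.49°) = 0.12870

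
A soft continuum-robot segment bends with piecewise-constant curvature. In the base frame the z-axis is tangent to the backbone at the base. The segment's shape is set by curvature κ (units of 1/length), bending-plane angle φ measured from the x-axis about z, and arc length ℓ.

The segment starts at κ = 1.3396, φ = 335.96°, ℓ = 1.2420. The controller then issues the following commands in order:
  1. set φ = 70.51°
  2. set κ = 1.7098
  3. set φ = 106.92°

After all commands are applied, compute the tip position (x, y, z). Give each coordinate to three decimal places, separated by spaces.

-0.260 0.853 0.498

initial: κ=1.3396, φ=335.96°, ℓ=1.2420
cmd 1: set φ=70.51° → (κ,φ,ℓ)=(1.3396,70.51°,1.2420) → tip=(0.2722,0.7691,0.7433)
cmd 2: set κ=1.7098 → (κ,φ,ℓ)=(1.7098,70.51°,1.2420) → tip=(0.2976,0.8408,0.4978)
cmd 3: set φ=106.92° → (κ,φ,ℓ)=(1.7098,106.92°,1.2420) → tip=(-0.2596,0.8533,0.4978)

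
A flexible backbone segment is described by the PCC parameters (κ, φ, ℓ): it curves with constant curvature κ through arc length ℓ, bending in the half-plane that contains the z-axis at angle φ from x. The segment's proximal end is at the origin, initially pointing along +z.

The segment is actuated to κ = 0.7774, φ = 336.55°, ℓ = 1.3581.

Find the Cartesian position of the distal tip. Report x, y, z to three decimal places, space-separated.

0.599 -0.260 1.119

θ = κ·ℓ = 0.7774 × 1.3581 = 1.05579 rad
ρ = (1 − cos θ)/κ = (1 − 0.49254)/0.7774 = 0.65276
z = sin θ / κ = 0.87029/0.7774 = 1.11949
x = ρ cos φ = 0.65276 × cos(336.55°) = 0.59885
y = ρ sin φ = 0.65276 × sin(336.55°) = -0.25977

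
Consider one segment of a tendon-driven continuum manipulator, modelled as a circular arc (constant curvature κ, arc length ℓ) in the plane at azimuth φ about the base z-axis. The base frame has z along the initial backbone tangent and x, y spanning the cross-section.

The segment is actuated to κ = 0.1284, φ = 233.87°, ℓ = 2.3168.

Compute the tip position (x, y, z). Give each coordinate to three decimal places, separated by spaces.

-0.202 -0.276 2.283

θ = κ·ℓ = 0.1284 × 2.3168 = 0.29748 rad
ρ = (1 − cos θ)/κ = (1 − 0.95608)/0.1284 = 0.34206
z = sin θ / κ = 0.29311/0.1284 = 2.28278
x = ρ cos φ = 0.34206 × cos(233.87°) = -0.20169
y = ρ sin φ = 0.34206 × sin(233.87°) = -0.27628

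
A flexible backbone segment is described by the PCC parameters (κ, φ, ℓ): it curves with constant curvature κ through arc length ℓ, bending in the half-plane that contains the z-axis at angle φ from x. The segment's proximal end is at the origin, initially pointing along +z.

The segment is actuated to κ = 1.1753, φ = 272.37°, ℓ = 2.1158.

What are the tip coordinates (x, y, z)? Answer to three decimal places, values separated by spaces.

θ = κ·ℓ = 1.1753 × 2.1158 = 2.48670 rad
ρ = (1 − cos θ)/κ = (1 − -0.79311)/1.1753 = 1.52566
z = sin θ / κ = 0.60907/1.1753 = 0.51823
x = ρ cos φ = 1.52566 × cos(272.37°) = 0.06309
y = ρ sin φ = 1.52566 × sin(272.37°) = -1.52436

0.063 -1.524 0.518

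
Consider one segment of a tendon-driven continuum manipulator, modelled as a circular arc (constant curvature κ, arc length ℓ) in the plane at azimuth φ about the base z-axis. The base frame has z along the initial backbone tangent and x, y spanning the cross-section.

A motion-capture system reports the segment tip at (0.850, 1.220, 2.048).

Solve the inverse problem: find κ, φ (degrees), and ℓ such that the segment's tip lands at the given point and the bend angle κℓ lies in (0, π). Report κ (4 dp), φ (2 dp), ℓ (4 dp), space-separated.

0.4643 55.13 2.7052

ρ = √(x²+y²) = √(0.850² + 1.220²) = 1.48691
φ = atan2(y, x) mod 360° = atan2(1.220, 0.850) = 55.1343°
|p|² = ρ² + z² = 1.48691² + 2.048² = 6.40520
κ = 2ρ / |p|² = 2×1.48691 / 6.40520 = 0.46428
θ = 2·atan2(ρ, z) = 2·atan2(1.48691, 2.048) = 1.25597 rad
ℓ = θ/κ = 1.25597/0.46428 = 2.70518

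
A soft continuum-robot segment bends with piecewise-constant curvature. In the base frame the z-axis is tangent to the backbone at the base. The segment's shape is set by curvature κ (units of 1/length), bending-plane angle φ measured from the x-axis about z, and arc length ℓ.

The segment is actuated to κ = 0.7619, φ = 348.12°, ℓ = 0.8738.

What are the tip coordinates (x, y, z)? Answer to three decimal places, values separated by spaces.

θ = κ·ℓ = 0.7619 × 0.8738 = 0.66575 rad
ρ = (1 − cos θ)/κ = (1 − 0.78645)/0.7619 = 0.28028
z = sin θ / κ = 0.61765/0.7619 = 0.81067
x = ρ cos φ = 0.28028 × cos(348.12°) = 0.27428
y = ρ sin φ = 0.28028 × sin(348.12°) = -0.05770

0.274 -0.058 0.811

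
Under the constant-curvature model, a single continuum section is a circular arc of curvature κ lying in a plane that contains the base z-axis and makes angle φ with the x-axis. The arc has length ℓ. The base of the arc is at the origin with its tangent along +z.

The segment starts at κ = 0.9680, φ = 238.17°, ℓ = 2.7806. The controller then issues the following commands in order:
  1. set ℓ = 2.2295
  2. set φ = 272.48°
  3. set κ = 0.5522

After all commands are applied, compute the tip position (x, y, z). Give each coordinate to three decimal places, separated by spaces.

initial: κ=0.9680, φ=238.17°, ℓ=2.7806
cmd 1: set ℓ=2.2295 → (κ,φ,ℓ)=(0.9680,238.17°,2.2295) → tip=(-0.8468,-1.3641,0.8599)
cmd 2: set φ=272.48° → (κ,φ,ℓ)=(0.9680,272.48°,2.2295) → tip=(0.0695,-1.6040,0.8599)
cmd 3: set κ=0.5522 → (κ,φ,ℓ)=(0.5522,272.48°,2.2295) → tip=(0.0523,-1.2065,1.7075)

0.052 -1.206 1.707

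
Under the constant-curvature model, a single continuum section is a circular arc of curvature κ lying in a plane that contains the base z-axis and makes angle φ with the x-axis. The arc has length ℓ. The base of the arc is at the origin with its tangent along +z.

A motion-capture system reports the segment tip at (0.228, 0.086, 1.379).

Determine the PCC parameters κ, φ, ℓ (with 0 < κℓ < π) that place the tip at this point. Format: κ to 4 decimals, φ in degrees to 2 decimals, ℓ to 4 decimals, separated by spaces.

0.2485 20.67 1.4075

ρ = √(x²+y²) = √(0.228² + 0.086²) = 0.24368
φ = atan2(y, x) mod 360° = atan2(0.086, 0.228) = 20.6661°
|p|² = ρ² + z² = 0.24368² + 1.379² = 1.96102
κ = 2ρ / |p|² = 2×0.24368 / 1.96102 = 0.24852
θ = 2·atan2(ρ, z) = 2·atan2(0.24368, 1.379) = 0.34980 rad
ℓ = θ/κ = 0.34980/0.24852 = 1.40753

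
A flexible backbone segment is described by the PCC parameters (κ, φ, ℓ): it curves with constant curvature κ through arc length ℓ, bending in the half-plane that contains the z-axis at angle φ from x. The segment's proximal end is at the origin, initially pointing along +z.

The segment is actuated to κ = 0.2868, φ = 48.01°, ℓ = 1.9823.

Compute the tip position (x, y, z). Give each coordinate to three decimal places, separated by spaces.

0.367 0.408 1.877

θ = κ·ℓ = 0.2868 × 1.9823 = 0.56852 rad
ρ = (1 − cos θ)/κ = (1 − 0.84270)/0.2868 = 0.54848
z = sin θ / κ = 0.53839/0.2868 = 1.87723
x = ρ cos φ = 0.54848 × cos(48.01°) = 0.36693
y = ρ sin φ = 0.54848 × sin(48.01°) = 0.40766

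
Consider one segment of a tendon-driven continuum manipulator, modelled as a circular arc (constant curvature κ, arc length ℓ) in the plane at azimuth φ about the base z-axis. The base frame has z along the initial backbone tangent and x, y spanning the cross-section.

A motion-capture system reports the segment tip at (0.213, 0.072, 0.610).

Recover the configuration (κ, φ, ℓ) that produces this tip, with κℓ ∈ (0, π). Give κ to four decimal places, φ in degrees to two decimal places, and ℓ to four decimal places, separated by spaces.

1.0639 18.68 0.6638

ρ = √(x²+y²) = √(0.213² + 0.072²) = 0.22484
φ = atan2(y, x) mod 360° = atan2(0.072, 0.213) = 18.6767°
|p|² = ρ² + z² = 0.22484² + 0.610² = 0.42265
κ = 2ρ / |p|² = 2×0.22484 / 0.42265 = 1.06395
θ = 2·atan2(ρ, z) = 2·atan2(0.22484, 0.610) = 0.70628 rad
ℓ = θ/κ = 0.70628/1.06395 = 0.66383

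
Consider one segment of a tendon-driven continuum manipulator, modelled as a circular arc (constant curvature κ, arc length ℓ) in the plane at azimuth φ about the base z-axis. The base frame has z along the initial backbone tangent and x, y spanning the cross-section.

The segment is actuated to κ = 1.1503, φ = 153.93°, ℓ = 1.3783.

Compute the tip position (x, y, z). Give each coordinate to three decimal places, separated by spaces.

-0.792 0.388 0.869

θ = κ·ℓ = 1.1503 × 1.3783 = 1.58546 rad
ρ = (1 − cos θ)/κ = (1 − -0.01466)/1.1503 = 0.88208
z = sin θ / κ = 0.99989/1.1503 = 0.86924
x = ρ cos φ = 0.88208 × cos(153.93°) = -0.79234
y = ρ sin φ = 0.88208 × sin(153.93°) = 0.38765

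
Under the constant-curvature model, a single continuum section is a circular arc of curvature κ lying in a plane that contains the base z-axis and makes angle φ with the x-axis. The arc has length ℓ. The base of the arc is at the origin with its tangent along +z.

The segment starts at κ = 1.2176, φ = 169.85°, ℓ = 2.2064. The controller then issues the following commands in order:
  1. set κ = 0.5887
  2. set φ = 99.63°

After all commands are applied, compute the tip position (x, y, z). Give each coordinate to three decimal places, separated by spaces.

-0.208 1.225 1.636

initial: κ=1.2176, φ=169.85°, ℓ=2.2064
cmd 1: set κ=0.5887 → (κ,φ,ℓ)=(0.5887,169.85°,2.2064) → tip=(-1.2230,0.2190,1.6363)
cmd 2: set φ=99.63° → (κ,φ,ℓ)=(0.5887,99.63°,2.2064) → tip=(-0.2078,1.2250,1.6363)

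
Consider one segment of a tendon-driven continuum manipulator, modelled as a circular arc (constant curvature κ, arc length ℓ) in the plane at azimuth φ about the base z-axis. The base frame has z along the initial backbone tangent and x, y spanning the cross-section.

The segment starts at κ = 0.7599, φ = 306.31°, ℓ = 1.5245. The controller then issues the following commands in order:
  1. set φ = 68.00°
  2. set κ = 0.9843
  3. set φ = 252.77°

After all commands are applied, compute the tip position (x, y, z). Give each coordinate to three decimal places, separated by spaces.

-0.280 -0.902 1.013

initial: κ=0.7599, φ=306.31°, ℓ=1.5245
cmd 1: set φ=68.00° → (κ,φ,ℓ)=(0.7599,68.00°,1.5245) → tip=(0.2954,0.7312,1.2057)
cmd 2: set κ=0.9843 → (κ,φ,ℓ)=(0.9843,68.00°,1.5245) → tip=(0.3539,0.8759,1.0134)
cmd 3: set φ=252.77° → (κ,φ,ℓ)=(0.9843,252.77°,1.5245) → tip=(-0.2798,-0.9023,1.0134)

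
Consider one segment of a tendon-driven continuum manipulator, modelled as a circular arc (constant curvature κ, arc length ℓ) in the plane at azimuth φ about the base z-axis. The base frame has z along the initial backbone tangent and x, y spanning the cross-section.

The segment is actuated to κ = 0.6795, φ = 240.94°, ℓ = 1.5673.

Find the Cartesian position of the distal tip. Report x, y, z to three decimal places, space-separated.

θ = κ·ℓ = 0.6795 × 1.5673 = 1.06498 rad
ρ = (1 − cos θ)/κ = (1 − 0.48452)/0.6795 = 0.75861
z = sin θ / κ = 0.87478/0.6795 = 1.28739
x = ρ cos φ = 0.75861 × cos(240.94°) = -0.36848
y = ρ sin φ = 0.75861 × sin(240.94°) = -0.66311

-0.368 -0.663 1.287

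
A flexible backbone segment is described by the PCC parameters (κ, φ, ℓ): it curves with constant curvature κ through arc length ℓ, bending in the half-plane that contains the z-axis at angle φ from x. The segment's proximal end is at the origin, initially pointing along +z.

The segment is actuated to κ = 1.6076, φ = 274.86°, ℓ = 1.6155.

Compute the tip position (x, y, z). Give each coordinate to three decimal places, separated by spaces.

0.098 -1.150 0.322

θ = κ·ℓ = 1.6076 × 1.6155 = 2.59708 rad
ρ = (1 − cos θ)/κ = (1 − -0.85538)/1.6076 = 1.15413
z = sin θ / κ = 0.51800/1.6076 = 0.32222
x = ρ cos φ = 1.15413 × cos(274.86°) = 0.09778
y = ρ sin φ = 1.15413 × sin(274.86°) = -1.14998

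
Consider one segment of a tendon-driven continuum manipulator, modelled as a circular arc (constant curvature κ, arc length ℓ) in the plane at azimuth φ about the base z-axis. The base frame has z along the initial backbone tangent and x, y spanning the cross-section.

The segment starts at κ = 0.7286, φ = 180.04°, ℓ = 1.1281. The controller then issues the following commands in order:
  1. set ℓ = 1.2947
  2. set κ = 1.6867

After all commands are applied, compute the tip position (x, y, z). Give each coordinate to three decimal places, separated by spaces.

initial: κ=0.7286, φ=180.04°, ℓ=1.1281
cmd 1: set ℓ=1.2947 → (κ,φ,ℓ)=(0.7286,180.04°,1.2947) → tip=(-0.5667,-0.0004,1.1110)
cmd 2: set κ=1.6867 → (κ,φ,ℓ)=(1.6867,180.04°,1.2947) → tip=(-0.9340,-0.0007,0.4849)

-0.934 -0.001 0.485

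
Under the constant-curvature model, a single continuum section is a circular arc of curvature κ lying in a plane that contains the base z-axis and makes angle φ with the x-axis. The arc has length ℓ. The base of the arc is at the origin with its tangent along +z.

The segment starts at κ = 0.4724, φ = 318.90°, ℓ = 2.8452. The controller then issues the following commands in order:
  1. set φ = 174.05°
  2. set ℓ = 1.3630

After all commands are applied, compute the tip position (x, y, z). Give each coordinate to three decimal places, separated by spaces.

-0.422 0.044 1.271

initial: κ=0.4724, φ=318.90°, ℓ=2.8452
cmd 1: set φ=174.05° → (κ,φ,ℓ)=(0.4724,174.05°,2.8452) → tip=(-1.6322,0.1701,2.0627)
cmd 2: set ℓ=1.3630 → (κ,φ,ℓ)=(0.4724,174.05°,1.3630) → tip=(-0.4216,0.0439,1.2708)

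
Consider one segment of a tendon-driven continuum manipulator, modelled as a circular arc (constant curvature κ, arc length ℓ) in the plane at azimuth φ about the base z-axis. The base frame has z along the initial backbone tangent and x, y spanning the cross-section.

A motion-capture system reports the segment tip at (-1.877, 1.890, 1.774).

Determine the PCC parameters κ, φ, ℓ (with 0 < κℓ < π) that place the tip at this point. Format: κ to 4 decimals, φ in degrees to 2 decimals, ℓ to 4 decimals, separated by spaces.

0.5201 134.80 3.7808

ρ = √(x²+y²) = √(-1.877² + 1.890²) = 2.66369
φ = atan2(y, x) mod 360° = atan2(1.890, -1.877) = 134.8023°
|p|² = ρ² + z² = 2.66369² + 1.774² = 10.24230
κ = 2ρ / |p|² = 2×2.66369 / 10.24230 = 0.52013
θ = 2·atan2(ρ, z) = 2·atan2(2.66369, 1.774) = 1.96652 rad
ℓ = θ/κ = 1.96652/0.52013 = 3.78079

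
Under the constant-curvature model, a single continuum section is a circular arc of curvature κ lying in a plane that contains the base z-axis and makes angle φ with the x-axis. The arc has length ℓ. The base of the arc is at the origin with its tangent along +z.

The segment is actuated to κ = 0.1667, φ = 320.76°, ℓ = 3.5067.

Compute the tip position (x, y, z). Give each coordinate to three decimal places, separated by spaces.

θ = κ·ℓ = 0.1667 × 3.5067 = 0.58457 rad
ρ = (1 − cos θ)/κ = (1 − 0.83395)/0.1667 = 0.99609
z = sin θ / κ = 0.55184/0.1667 = 3.31037
x = ρ cos φ = 0.99609 × cos(320.76°) = 0.77148
y = ρ sin φ = 0.99609 × sin(320.76°) = -0.63010

0.771 -0.630 3.310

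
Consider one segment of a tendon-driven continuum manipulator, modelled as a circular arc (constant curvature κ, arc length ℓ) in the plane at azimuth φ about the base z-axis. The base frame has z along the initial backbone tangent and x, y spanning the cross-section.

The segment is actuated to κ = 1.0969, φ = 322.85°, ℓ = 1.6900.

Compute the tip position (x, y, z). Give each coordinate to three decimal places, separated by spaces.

θ = κ·ℓ = 1.0969 × 1.6900 = 1.85376 rad
ρ = (1 − cos θ)/κ = (1 − -0.27920)/1.0969 = 1.16620
z = sin θ / κ = 0.96023/1.0969 = 0.87541
x = ρ cos φ = 1.16620 × cos(322.85°) = 0.92953
y = ρ sin φ = 1.16620 × sin(322.85°) = -0.70427

0.930 -0.704 0.875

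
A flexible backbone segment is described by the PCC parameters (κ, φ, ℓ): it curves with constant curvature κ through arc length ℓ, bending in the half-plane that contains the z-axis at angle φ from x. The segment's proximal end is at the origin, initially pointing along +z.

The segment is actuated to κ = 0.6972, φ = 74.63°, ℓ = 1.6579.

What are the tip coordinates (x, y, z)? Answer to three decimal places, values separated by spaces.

0.227 0.826 1.313

θ = κ·ℓ = 0.6972 × 1.6579 = 1.15589 rad
ρ = (1 − cos θ)/κ = (1 − 0.40311)/0.6972 = 0.85613
z = sin θ / κ = 0.91515/0.6972 = 1.31261
x = ρ cos φ = 0.85613 × cos(74.63°) = 0.22692
y = ρ sin φ = 0.85613 × sin(74.63°) = 0.82551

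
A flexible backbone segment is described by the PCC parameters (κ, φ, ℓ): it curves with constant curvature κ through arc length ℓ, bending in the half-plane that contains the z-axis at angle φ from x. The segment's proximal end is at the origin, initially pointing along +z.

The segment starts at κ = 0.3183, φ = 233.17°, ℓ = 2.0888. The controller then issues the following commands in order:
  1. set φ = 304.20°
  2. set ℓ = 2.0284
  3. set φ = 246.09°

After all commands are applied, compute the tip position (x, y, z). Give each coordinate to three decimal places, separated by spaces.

initial: κ=0.3183, φ=233.17°, ℓ=2.0888
cmd 1: set φ=304.20° → (κ,φ,ℓ)=(0.3183,304.20°,2.0888) → tip=(0.3761,-0.5535,1.9383)
cmd 2: set ℓ=2.0284 → (κ,φ,ℓ)=(0.3183,304.20°,2.0284) → tip=(0.3554,-0.5230,1.8904)
cmd 3: set φ=246.09° → (κ,φ,ℓ)=(0.3183,246.09°,2.0284) → tip=(-0.2563,-0.5781,1.8904)

-0.256 -0.578 1.890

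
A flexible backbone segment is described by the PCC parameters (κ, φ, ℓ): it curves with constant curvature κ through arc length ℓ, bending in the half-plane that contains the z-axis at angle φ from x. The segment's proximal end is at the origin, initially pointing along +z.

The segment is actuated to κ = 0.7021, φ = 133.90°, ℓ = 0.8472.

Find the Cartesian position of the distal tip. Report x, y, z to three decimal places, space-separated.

-0.170 0.176 0.798

θ = κ·ℓ = 0.7021 × 0.8472 = 0.59482 rad
ρ = (1 − cos θ)/κ = (1 − 0.82825)/0.7021 = 0.24462
z = sin θ / κ = 0.56036/0.7021 = 0.79812
x = ρ cos φ = 0.24462 × cos(133.90°) = -0.16962
y = ρ sin φ = 0.24462 × sin(133.90°) = 0.17626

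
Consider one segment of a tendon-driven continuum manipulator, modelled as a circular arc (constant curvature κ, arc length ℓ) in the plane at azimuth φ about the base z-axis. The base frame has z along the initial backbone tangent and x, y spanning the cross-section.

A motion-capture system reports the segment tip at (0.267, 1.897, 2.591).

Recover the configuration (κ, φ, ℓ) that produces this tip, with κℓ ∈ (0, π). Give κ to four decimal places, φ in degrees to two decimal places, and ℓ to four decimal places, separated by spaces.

ρ = √(x²+y²) = √(0.267² + 1.897²) = 1.91570
φ = atan2(y, x) mod 360° = atan2(1.897, 0.267) = 81.9883°
|p|² = ρ² + z² = 1.91570² + 2.591² = 10.38318
κ = 2ρ / |p|² = 2×1.91570 / 10.38318 = 0.36900
θ = 2·atan2(ρ, z) = 2·atan2(1.91570, 2.591) = 1.27332 rad
ℓ = θ/κ = 1.27332/0.36900 = 3.45073

0.3690 81.99 3.4507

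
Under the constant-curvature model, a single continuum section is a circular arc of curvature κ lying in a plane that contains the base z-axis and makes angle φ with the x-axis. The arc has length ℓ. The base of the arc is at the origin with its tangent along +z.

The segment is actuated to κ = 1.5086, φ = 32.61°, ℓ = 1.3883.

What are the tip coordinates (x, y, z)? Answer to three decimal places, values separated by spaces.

0.838 0.536 0.574

θ = κ·ℓ = 1.5086 × 1.3883 = 2.09439 rad
ρ = (1 − cos θ)/κ = (1 − -0.50000)/1.5086 = 0.99430
z = sin θ / κ = 0.86603/1.5086 = 0.57406
x = ρ cos φ = 0.99430 × cos(32.61°) = 0.83755
y = ρ sin φ = 0.99430 × sin(32.61°) = 0.53584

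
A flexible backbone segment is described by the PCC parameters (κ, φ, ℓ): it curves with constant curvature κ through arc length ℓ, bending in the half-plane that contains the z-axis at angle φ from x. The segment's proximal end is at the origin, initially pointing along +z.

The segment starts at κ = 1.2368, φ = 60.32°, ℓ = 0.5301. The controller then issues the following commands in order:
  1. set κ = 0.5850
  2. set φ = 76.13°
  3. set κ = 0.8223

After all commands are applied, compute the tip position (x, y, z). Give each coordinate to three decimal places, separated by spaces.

0.027 0.110 0.513

initial: κ=1.2368, φ=60.32°, ℓ=0.5301
cmd 1: set κ=0.5850 → (κ,φ,ℓ)=(0.5850,60.32°,0.5301) → tip=(0.0404,0.0708,0.5216)
cmd 2: set φ=76.13° → (κ,φ,ℓ)=(0.5850,76.13°,0.5301) → tip=(0.0195,0.0792,0.5216)
cmd 3: set κ=0.8223 → (κ,φ,ℓ)=(0.8223,76.13°,0.5301) → tip=(0.0273,0.1104,0.5135)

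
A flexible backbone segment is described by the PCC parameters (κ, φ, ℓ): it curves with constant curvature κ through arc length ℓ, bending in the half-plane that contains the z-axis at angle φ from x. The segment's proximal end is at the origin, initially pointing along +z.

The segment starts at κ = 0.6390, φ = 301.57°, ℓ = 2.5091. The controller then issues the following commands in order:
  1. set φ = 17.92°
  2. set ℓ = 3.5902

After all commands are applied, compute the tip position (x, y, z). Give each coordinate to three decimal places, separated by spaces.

initial: κ=0.6390, φ=301.57°, ℓ=2.5091
cmd 1: set φ=17.92° → (κ,φ,ℓ)=(0.6390,17.92°,2.5091) → tip=(1.5374,0.4972,1.5641)
cmd 2: set ℓ=3.5902 → (κ,φ,ℓ)=(0.6390,17.92°,3.5902) → tip=(2.4746,0.8002,1.1731)

2.475 0.800 1.173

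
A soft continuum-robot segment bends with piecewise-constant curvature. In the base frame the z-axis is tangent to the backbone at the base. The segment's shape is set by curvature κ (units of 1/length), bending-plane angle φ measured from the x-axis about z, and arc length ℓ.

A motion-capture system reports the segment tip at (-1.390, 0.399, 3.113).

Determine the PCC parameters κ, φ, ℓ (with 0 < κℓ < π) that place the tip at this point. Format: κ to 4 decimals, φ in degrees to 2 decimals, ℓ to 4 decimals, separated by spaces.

0.2455 163.98 3.5431

ρ = √(x²+y²) = √(-1.390² + 0.399²) = 1.44613
φ = atan2(y, x) mod 360° = atan2(0.399, -1.390) = 163.9839°
|p|² = ρ² + z² = 1.44613² + 3.113² = 11.78207
κ = 2ρ / |p|² = 2×1.44613 / 11.78207 = 0.24548
θ = 2·atan2(ρ, z) = 2·atan2(1.44613, 3.113) = 0.86977 rad
ℓ = θ/κ = 0.86977/0.24548 = 3.54313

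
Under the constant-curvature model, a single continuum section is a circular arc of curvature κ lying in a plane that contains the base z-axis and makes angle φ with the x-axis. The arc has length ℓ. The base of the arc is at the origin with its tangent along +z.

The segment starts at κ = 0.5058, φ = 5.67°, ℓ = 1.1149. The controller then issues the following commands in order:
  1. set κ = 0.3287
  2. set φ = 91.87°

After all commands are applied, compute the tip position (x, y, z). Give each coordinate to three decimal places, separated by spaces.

-0.007 0.202 1.090

initial: κ=0.5058, φ=5.67°, ℓ=1.1149
cmd 1: set κ=0.3287 → (κ,φ,ℓ)=(0.3287,5.67°,1.1149) → tip=(0.2010,0.0200,1.0901)
cmd 2: set φ=91.87° → (κ,φ,ℓ)=(0.3287,91.87°,1.1149) → tip=(-0.0066,0.2019,1.0901)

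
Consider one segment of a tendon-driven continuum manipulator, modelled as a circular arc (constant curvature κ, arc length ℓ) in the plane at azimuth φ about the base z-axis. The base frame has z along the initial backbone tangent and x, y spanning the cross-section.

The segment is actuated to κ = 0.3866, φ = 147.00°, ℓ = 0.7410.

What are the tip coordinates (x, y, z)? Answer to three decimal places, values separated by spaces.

θ = κ·ℓ = 0.3866 × 0.7410 = 0.28647 rad
ρ = (1 − cos θ)/κ = (1 − 0.95925)/0.3866 = 0.10541
z = sin θ / κ = 0.28257/0.3866 = 0.73091
x = ρ cos φ = 0.10541 × cos(147.00°) = -0.08841
y = ρ sin φ = 0.10541 × sin(147.00°) = 0.05741

-0.088 0.057 0.731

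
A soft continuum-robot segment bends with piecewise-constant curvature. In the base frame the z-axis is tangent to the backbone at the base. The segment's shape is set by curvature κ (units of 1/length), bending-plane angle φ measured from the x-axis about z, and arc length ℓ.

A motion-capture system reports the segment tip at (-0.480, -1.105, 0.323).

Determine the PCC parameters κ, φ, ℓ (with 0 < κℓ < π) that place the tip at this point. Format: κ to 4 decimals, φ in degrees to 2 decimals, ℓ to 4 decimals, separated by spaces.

1.5488 246.52 1.6902

ρ = √(x²+y²) = √(-0.480² + -1.105²) = 1.20475
φ = atan2(y, x) mod 360° = atan2(-1.105, -0.480) = 246.5204°
|p|² = ρ² + z² = 1.20475² + 0.323² = 1.55575
κ = 2ρ / |p|² = 2×1.20475 / 1.55575 = 1.54877
θ = 2·atan2(ρ, z) = 2·atan2(1.20475, 0.323) = 2.61770 rad
ℓ = θ/κ = 2.61770/1.54877 = 1.69018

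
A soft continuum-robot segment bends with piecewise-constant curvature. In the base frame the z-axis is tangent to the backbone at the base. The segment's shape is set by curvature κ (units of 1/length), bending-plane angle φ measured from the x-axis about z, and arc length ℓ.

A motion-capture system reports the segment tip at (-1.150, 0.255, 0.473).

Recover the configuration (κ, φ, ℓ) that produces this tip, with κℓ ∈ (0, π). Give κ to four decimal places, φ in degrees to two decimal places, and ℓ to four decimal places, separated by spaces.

1.4621 167.50 1.6263

ρ = √(x²+y²) = √(-1.150² + 0.255²) = 1.17793
φ = atan2(y, x) mod 360° = atan2(0.255, -1.150) = 167.4976°
|p|² = ρ² + z² = 1.17793² + 0.473² = 1.61125
κ = 2ρ / |p|² = 2×1.17793 / 1.61125 = 1.46213
θ = 2·atan2(ρ, z) = 2·atan2(1.17793, 0.473) = 2.37791 rad
ℓ = θ/κ = 2.37791/1.46213 = 1.62633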